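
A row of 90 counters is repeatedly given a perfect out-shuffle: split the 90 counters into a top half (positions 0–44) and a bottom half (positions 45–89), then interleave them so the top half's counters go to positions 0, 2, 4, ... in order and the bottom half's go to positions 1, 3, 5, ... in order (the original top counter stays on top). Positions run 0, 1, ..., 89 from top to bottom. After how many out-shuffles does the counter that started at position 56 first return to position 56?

Follow position 56 under repeated out-shuffles:
56 → 23 → 46 → 3 → 6 → 12 → 24 → 48 → 7 → 14 → 28 → 56
It first returns after 11 out-shuffles.

11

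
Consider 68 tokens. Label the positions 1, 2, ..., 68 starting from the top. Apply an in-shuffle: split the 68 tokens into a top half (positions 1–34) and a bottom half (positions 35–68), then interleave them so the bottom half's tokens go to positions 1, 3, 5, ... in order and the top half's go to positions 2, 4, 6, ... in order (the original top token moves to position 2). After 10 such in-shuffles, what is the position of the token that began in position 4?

Track the token's position through each in-shuffle:
4 → 8 → 16 → 32 → 64 → 59 → 49 → 29 → 58 → 47 → 25

25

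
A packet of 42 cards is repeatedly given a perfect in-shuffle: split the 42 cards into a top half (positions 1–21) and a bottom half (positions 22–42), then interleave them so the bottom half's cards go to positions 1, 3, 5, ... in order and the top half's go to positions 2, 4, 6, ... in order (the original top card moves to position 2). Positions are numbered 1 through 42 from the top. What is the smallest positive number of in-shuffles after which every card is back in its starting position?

The in-shuffle permutes the 42 positions with cycle lengths [14, 14, 14].
Every card is home exactly when every cycle has completed a whole number of laps, i.e. after lcm(14) = 14 in-shuffles.

14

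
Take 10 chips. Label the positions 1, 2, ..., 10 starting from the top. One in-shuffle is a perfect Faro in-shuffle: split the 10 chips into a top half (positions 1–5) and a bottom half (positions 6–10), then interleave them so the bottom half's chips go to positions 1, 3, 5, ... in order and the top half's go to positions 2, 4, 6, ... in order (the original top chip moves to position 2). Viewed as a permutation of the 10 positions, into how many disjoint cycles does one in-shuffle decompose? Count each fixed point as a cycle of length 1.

1

Trace each unvisited position around until it returns:
(1 2 4 8 5 10 9 7 3 6)
1 cycle in total.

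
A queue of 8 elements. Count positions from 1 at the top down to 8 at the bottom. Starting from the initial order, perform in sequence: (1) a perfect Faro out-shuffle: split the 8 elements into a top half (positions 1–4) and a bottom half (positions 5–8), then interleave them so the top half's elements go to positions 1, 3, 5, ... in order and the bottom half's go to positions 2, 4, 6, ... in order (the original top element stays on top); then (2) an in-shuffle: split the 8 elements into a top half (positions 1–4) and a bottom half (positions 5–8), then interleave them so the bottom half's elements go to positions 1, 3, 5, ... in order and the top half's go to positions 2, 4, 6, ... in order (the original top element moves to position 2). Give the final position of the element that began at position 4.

Track the element from position 4 forward through each operation:
  after op 1 (out-shuffle): 4 → 7
  after op 2 (in-shuffle): 7 → 5

5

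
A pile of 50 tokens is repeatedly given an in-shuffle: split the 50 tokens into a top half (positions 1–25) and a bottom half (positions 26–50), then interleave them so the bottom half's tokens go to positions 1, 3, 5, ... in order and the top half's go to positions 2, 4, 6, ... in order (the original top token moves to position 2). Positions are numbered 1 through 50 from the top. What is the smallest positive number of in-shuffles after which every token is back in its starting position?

The in-shuffle permutes the 50 positions with cycle lengths [2, 8, 8, 8, 8, 8, 8].
Every token is home exactly when every cycle has completed a whole number of laps, i.e. after lcm(2, 8) = 8 in-shuffles.

8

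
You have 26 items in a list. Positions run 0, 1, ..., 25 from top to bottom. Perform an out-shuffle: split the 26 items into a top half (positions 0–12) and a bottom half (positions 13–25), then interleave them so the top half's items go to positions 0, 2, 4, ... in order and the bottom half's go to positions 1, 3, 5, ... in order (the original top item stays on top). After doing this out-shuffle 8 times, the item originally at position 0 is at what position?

0

Position 0 is a fixed point of every out-shuffle, so the item never moves.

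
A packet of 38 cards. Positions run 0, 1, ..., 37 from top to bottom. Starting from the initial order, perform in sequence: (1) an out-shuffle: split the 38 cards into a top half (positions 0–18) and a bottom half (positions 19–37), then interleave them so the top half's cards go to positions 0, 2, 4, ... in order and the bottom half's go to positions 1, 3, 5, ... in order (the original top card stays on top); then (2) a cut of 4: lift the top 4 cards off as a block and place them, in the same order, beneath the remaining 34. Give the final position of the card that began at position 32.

Track the card from position 32 forward through each operation:
  after op 1 (out-shuffle): 32 → 27
  after op 2 (cut 4): 27 → 23

23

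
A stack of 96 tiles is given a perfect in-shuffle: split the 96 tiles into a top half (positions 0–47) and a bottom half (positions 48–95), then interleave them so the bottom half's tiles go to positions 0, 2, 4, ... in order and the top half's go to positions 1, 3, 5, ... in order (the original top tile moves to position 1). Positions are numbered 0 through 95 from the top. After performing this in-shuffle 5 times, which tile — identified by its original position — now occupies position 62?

4

Work backwards from position 62, undoing one in-shuffle at a time:
62 ← 79 ← 39 ← 19 ← 9 ← 4
So the tile now at position 62 started at position 4.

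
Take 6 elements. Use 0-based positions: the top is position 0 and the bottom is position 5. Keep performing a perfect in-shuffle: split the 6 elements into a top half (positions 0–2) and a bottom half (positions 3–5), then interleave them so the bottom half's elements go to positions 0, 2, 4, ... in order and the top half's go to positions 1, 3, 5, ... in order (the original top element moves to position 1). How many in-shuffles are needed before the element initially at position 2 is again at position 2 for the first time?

3

Follow position 2 under repeated in-shuffles:
2 → 5 → 4 → 2
It first returns after 3 in-shuffles.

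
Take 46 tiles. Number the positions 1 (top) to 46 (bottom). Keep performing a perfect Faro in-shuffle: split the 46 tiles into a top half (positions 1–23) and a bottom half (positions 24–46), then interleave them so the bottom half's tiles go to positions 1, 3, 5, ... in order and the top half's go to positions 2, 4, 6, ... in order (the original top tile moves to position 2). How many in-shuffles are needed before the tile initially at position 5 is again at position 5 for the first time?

Follow position 5 under repeated in-shuffles:
5 → 10 → 20 → 40 → 33 → 19 → 38 → 29 → ... → 5 (length 23)
It first returns after 23 in-shuffles.

23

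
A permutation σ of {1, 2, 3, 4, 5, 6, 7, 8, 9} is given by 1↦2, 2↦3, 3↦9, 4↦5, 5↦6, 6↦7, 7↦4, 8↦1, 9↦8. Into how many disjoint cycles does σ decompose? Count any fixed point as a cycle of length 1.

Cycle decomposition: (1 2 3 9 8) (4 5 6 7).
2 cycles.

2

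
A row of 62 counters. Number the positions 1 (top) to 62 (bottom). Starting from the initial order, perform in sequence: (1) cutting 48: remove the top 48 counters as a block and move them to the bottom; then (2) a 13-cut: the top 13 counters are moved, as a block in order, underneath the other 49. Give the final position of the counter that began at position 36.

37

Track the counter from position 36 forward through each operation:
  after op 1 (cut 48): 36 → 50
  after op 2 (cut 13): 50 → 37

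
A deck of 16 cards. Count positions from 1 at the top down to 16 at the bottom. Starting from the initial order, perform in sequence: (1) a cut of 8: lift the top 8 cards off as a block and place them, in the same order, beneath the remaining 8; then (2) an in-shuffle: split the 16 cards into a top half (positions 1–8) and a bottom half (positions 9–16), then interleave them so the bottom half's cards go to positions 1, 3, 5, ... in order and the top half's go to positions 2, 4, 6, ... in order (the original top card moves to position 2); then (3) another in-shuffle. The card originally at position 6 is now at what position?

5

Track the card from position 6 forward through each operation:
  after op 1 (cut 8): 6 → 14
  after op 2 (in-shuffle): 14 → 11
  after op 3 (in-shuffle): 11 → 5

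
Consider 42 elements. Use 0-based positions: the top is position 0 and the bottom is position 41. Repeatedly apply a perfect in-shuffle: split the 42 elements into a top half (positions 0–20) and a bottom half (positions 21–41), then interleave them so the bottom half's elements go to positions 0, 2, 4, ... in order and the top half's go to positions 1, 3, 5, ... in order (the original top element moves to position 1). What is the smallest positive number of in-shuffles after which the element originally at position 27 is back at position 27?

14

Follow position 27 under repeated in-shuffles:
27 → 12 → 25 → 8 → 17 → 35 → 28 → 14 → 29 → 16 → 33 → 24 → 6 → 13 → 27
It first returns after 14 in-shuffles.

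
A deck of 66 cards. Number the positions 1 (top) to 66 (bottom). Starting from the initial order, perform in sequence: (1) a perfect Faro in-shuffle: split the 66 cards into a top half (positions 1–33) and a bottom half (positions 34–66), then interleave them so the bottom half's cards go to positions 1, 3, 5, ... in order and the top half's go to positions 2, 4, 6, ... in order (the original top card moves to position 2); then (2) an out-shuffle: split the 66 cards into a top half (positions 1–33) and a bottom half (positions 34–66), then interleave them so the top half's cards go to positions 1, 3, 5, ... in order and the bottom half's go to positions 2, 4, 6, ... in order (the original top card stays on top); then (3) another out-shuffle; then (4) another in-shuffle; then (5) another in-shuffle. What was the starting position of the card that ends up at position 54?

56

Undo the operations in reverse order, starting from position 54:
  undo op 5 (in-shuffle, from top half): 54 ← 27
  undo op 4 (in-shuffle, from bottom half): 27 ← 47
  undo op 3 (out-shuffle, from top half): 47 ← 24
  undo op 2 (out-shuffle, from bottom half): 24 ← 45
  undo op 1 (in-shuffle, from bottom half): 45 ← 56
So the card at position 54 came from original position 56.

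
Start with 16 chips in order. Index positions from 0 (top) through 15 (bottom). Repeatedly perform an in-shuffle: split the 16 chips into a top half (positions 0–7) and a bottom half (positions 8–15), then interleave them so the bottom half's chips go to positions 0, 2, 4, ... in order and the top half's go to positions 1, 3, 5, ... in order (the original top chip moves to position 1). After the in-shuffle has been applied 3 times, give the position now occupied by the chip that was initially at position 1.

15

Track the chip's position through each in-shuffle:
1 → 3 → 7 → 15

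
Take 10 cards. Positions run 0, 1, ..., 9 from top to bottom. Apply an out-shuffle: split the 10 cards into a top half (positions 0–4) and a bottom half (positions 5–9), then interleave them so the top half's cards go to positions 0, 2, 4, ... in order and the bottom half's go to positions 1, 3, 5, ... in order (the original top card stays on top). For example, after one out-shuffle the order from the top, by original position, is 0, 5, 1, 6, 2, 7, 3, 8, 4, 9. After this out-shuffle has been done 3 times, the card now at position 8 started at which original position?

Work backwards from position 8, undoing one out-shuffle at a time:
8 ← 4 ← 2 ← 1
So the card now at position 8 started at position 1.

1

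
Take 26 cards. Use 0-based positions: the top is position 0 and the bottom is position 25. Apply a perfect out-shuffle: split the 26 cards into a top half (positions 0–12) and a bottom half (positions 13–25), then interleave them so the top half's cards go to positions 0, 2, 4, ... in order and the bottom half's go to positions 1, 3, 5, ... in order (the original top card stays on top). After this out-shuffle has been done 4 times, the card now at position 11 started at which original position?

Work backwards from position 11, undoing one out-shuffle at a time:
11 ← 18 ← 9 ← 17 ← 21
So the card now at position 11 started at position 21.

21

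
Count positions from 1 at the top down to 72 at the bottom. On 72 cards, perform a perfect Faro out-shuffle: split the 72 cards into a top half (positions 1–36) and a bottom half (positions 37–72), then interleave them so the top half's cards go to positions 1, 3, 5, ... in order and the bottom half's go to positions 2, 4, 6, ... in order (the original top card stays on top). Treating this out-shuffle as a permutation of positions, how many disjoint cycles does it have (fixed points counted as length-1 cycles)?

4

Trace each unvisited position around until it returns:
(1) (2 3 5 9 17 33 ... len 35) (8 15 29 57 42 12 ... len 35) (72)
4 cycles in total.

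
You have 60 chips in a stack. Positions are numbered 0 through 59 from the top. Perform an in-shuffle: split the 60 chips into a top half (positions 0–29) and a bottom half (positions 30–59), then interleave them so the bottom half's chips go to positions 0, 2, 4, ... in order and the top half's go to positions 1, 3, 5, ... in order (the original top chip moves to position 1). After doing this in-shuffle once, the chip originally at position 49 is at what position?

Track the chip's position through each in-shuffle:
49 → 38

38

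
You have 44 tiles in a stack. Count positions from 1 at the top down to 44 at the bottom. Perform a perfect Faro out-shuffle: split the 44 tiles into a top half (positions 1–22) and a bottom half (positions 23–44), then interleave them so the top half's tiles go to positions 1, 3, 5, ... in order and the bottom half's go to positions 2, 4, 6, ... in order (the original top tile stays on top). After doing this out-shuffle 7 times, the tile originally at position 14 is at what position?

31

Track the tile's position through each out-shuffle:
14 → 27 → 10 → 19 → 37 → 30 → 16 → 31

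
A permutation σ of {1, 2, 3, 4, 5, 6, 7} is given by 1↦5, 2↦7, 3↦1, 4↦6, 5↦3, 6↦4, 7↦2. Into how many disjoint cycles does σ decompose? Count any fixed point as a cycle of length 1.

3

Cycle decomposition: (1 5 3) (2 7) (4 6).
3 cycles.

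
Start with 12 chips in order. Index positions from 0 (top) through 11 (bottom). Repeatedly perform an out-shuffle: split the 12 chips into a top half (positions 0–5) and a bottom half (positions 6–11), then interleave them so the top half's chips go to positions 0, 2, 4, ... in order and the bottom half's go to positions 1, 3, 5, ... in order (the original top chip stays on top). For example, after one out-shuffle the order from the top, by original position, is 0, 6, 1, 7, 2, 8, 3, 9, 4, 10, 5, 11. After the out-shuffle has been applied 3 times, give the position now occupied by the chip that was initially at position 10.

Track the chip's position through each out-shuffle:
10 → 9 → 7 → 3

3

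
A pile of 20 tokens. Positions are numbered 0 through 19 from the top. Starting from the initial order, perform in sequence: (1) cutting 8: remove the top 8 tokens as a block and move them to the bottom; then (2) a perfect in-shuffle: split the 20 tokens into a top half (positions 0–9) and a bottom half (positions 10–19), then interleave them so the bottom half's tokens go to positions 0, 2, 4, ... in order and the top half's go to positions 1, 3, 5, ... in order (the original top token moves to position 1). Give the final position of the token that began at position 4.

12

Track the token from position 4 forward through each operation:
  after op 1 (cut 8): 4 → 16
  after op 2 (in-shuffle): 16 → 12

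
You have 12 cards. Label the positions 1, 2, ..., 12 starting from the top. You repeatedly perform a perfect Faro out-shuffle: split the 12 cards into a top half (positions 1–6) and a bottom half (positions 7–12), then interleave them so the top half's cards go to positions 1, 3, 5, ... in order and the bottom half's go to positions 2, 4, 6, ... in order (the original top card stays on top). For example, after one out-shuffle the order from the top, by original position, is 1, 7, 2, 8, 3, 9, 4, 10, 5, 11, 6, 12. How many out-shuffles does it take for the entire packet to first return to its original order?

10

The out-shuffle permutes the 12 positions with cycle lengths [1, 1, 10].
Every card is home exactly when every cycle has completed a whole number of laps, i.e. after lcm(1, 10) = 10 out-shuffles.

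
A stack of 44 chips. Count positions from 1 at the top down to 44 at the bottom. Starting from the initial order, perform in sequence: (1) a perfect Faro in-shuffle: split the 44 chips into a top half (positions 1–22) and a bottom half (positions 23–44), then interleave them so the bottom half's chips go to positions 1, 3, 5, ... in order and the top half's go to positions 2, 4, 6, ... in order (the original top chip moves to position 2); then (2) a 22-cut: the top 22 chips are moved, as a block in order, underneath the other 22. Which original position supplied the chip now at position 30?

Undo the operations in reverse order, starting from position 30:
  undo op 2 (cut 22): 30 ← 8
  undo op 1 (in-shuffle, from top half): 8 ← 4
So the chip at position 30 came from original position 4.

4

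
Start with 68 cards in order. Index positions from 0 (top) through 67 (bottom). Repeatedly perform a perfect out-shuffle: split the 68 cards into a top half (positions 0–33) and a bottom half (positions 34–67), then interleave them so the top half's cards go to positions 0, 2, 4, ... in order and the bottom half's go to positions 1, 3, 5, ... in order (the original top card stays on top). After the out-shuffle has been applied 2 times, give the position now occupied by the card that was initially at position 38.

Track the card's position through each out-shuffle:
38 → 9 → 18

18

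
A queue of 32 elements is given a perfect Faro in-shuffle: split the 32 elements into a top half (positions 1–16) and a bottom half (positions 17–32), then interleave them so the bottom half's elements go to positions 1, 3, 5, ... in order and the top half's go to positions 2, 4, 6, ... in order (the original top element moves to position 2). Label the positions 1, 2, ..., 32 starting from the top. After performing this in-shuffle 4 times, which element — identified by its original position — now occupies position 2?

Work backwards from position 2, undoing one in-shuffle at a time:
2 ← 1 ← 17 ← 25 ← 29
So the element now at position 2 started at position 29.

29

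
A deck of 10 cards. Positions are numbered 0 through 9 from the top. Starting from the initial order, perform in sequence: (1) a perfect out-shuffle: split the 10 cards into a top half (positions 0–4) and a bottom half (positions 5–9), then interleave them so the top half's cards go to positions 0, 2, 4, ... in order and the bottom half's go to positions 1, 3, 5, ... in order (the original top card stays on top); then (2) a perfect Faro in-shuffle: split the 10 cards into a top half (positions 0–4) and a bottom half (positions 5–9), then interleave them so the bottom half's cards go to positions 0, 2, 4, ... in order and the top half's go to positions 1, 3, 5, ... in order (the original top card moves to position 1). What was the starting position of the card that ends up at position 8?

Undo the operations in reverse order, starting from position 8:
  undo op 2 (in-shuffle, from bottom half): 8 ← 9
  undo op 1 (out-shuffle, from bottom half): 9 ← 9
So the card at position 8 came from original position 9.

9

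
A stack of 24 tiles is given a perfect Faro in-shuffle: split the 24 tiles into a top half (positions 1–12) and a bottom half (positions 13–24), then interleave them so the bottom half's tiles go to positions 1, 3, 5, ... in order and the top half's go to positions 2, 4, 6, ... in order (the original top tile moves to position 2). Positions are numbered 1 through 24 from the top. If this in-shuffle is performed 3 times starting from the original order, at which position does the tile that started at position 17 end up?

Track the tile's position through each in-shuffle:
17 → 9 → 18 → 11

11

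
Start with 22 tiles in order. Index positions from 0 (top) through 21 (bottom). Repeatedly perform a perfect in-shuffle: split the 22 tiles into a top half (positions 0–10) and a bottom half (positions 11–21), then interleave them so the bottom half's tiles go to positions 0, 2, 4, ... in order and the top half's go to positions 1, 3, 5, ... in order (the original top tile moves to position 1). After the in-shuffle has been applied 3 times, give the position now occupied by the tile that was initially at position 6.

Track the tile's position through each in-shuffle:
6 → 13 → 4 → 9

9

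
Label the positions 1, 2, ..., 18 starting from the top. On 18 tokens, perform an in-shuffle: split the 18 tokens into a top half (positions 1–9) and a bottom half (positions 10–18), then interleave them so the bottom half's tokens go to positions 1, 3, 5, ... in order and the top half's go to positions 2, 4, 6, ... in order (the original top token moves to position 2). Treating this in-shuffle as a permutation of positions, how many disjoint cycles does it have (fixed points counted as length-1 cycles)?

1

Trace each unvisited position around until it returns:
(1 2 4 8 16 13 ... len 18)
1 cycle in total.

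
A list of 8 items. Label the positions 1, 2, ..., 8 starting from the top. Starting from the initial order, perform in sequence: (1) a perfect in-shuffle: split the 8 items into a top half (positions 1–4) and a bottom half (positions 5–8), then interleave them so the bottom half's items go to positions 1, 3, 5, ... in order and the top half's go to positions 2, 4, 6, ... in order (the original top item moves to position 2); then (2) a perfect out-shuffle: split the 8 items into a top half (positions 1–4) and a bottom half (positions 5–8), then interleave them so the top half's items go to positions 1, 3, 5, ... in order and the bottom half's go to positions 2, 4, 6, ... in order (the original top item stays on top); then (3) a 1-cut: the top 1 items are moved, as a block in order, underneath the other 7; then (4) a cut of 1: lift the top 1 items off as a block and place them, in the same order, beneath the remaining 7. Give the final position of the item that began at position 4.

Track the item from position 4 forward through each operation:
  after op 1 (in-shuffle): 4 → 8
  after op 2 (out-shuffle): 8 → 8
  after op 3 (cut 1): 8 → 7
  after op 4 (cut 1): 7 → 6

6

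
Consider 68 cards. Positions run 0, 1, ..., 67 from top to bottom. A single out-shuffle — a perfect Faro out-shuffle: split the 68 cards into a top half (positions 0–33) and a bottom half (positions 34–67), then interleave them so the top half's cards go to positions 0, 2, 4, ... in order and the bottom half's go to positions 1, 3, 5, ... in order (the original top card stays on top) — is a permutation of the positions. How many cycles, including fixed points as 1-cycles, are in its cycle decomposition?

3

Trace each unvisited position around until it returns:
(0) (1 2 4 8 16 32 ... len 66) (67)
3 cycles in total.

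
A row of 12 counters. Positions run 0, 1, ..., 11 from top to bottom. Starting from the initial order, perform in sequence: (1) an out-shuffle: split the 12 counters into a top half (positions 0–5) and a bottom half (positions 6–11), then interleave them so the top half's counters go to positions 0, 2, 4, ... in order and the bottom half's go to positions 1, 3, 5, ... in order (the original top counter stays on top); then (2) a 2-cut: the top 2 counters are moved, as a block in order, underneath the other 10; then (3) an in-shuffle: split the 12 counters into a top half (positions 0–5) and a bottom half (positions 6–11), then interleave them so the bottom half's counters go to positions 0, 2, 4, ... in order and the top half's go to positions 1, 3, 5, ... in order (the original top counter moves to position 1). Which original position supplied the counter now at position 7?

Undo the operations in reverse order, starting from position 7:
  undo op 3 (in-shuffle, from top half): 7 ← 3
  undo op 2 (cut 2): 3 ← 5
  undo op 1 (out-shuffle, from bottom half): 5 ← 8
So the counter at position 7 came from original position 8.

8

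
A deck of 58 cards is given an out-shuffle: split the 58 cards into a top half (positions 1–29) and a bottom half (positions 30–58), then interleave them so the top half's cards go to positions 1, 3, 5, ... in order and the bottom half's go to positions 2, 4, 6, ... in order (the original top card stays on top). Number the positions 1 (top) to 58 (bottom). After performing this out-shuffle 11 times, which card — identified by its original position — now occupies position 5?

Work backwards from position 5, undoing one out-shuffle at a time:
5 ← 3 ← 2 ← 30 ← 44 ← 51 ← 26 ← 42 ← 50 ← 54 ← 56 ← 57
So the card now at position 5 started at position 57.

57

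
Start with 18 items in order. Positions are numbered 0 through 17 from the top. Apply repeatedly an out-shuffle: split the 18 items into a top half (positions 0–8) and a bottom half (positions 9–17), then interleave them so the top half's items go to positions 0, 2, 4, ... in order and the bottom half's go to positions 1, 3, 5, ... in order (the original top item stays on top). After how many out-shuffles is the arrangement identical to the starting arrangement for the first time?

8

The out-shuffle permutes the 18 positions with cycle lengths [1, 1, 8, 8].
Every item is home exactly when every cycle has completed a whole number of laps, i.e. after lcm(1, 8) = 8 out-shuffles.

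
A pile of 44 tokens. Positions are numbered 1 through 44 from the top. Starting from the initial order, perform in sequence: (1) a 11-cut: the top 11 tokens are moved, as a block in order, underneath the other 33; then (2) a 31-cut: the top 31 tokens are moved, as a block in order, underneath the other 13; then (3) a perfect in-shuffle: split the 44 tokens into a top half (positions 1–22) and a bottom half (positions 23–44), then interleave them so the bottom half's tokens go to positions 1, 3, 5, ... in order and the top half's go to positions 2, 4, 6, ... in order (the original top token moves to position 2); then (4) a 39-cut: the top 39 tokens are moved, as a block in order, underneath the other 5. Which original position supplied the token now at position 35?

Undo the operations in reverse order, starting from position 35:
  undo op 4 (cut 39): 35 ← 30
  undo op 3 (in-shuffle, from top half): 30 ← 15
  undo op 2 (cut 31): 15 ← 2
  undo op 1 (cut 11): 2 ← 13
So the token at position 35 came from original position 13.

13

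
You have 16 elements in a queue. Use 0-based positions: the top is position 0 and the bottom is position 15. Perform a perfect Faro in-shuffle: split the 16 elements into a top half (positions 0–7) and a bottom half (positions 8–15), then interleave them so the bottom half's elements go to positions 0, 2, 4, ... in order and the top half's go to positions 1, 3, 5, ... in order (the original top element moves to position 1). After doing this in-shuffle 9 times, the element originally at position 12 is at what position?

Track the element's position through each in-shuffle:
12 → 8 → 0 → 1 → 3 → 7 → 15 → 14 → 12 → 8

8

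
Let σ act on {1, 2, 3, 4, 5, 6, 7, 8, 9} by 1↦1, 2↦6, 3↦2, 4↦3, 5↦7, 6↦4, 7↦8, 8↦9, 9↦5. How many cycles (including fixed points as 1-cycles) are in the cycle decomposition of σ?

3

Cycle decomposition: (1) (2 6 4 3) (5 7 8 9).
3 cycles.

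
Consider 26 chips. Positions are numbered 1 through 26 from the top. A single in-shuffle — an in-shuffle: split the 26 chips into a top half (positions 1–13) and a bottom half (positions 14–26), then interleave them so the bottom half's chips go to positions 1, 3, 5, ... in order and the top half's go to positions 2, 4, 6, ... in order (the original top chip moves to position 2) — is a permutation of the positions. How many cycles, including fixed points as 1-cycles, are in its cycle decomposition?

3

Trace each unvisited position around until it returns:
(1 2 4 8 16 5 ... len 18) (3 6 12 24 21 15) (9 18)
3 cycles in total.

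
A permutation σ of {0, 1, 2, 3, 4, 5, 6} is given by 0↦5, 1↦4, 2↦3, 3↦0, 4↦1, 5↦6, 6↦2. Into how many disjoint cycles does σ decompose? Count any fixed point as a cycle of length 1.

Cycle decomposition: (0 5 6 2 3) (1 4).
2 cycles.

2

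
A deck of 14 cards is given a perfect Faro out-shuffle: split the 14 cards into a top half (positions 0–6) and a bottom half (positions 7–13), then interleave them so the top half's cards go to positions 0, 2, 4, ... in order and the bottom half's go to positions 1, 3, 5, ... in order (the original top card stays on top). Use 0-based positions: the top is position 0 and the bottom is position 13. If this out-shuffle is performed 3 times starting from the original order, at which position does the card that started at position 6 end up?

Track the card's position through each out-shuffle:
6 → 12 → 11 → 9

9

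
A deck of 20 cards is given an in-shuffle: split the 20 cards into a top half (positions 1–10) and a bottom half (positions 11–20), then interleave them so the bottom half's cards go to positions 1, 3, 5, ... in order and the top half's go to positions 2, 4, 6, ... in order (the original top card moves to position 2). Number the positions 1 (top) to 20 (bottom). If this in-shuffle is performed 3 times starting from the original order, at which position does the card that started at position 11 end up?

4

Track the card's position through each in-shuffle:
11 → 1 → 2 → 4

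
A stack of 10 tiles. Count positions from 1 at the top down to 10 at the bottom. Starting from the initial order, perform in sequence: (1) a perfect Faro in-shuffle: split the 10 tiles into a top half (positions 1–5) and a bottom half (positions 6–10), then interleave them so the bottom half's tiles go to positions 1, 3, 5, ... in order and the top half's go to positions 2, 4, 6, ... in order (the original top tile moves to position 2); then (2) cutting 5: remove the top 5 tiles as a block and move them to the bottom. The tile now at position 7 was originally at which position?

1

Undo the operations in reverse order, starting from position 7:
  undo op 2 (cut 5): 7 ← 2
  undo op 1 (in-shuffle, from top half): 2 ← 1
So the tile at position 7 came from original position 1.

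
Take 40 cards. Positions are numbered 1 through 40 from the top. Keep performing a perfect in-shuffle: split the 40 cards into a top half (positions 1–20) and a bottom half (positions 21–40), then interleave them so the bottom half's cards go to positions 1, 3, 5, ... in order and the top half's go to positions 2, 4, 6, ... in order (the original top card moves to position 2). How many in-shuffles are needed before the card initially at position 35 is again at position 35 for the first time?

20

Follow position 35 under repeated in-shuffles:
35 → 29 → 17 → 34 → 27 → 13 → 26 → 11 → 22 → 3 → 6 → 12 → 24 → 7 → 14 → 28 → 15 → 30 → 19 → 38 → 35
It first returns after 20 in-shuffles.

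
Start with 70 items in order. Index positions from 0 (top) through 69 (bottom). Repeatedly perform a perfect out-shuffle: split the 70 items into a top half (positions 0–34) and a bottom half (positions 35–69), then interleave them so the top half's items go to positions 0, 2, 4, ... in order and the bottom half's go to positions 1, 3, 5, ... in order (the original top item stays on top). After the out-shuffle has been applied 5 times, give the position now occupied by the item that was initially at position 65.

Track the item's position through each out-shuffle:
65 → 61 → 53 → 37 → 5 → 10

10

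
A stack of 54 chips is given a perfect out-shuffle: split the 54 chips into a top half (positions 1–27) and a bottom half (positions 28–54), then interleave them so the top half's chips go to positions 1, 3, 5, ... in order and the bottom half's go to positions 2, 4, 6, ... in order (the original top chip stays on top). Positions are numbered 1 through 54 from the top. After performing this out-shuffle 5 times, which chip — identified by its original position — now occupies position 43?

52

Work backwards from position 43, undoing one out-shuffle at a time:
43 ← 22 ← 38 ← 46 ← 50 ← 52
So the chip now at position 43 started at position 52.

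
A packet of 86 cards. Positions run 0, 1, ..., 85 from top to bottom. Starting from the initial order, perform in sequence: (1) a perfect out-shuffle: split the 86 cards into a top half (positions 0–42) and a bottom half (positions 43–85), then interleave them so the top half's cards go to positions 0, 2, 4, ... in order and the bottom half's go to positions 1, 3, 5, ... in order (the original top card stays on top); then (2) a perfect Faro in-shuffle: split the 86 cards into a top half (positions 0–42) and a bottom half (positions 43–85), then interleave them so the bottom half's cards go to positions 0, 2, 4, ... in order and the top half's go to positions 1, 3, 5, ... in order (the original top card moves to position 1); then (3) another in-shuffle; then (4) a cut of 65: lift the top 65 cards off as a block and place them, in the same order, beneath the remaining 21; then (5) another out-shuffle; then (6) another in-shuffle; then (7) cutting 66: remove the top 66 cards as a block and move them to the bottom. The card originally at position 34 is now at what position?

Track the card from position 34 forward through each operation:
  after op 1 (out-shuffle): 34 → 68
  after op 2 (in-shuffle): 68 → 50
  after op 3 (in-shuffle): 50 → 14
  after op 4 (cut 65): 14 → 35
  after op 5 (out-shuffle): 35 → 70
  after op 6 (in-shuffle): 70 → 54
  after op 7 (cut 66): 54 → 74

74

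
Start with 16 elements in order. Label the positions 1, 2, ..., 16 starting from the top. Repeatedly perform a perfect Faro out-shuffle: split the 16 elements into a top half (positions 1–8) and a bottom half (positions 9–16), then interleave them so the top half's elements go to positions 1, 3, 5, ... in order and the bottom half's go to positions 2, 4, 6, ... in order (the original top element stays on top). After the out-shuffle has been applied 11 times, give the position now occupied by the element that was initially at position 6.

Track the element's position through each out-shuffle:
6 → 11 → 6 → 11 → 6 → 11 → 6 → 11 → 6 → 11 → 6 → 11

11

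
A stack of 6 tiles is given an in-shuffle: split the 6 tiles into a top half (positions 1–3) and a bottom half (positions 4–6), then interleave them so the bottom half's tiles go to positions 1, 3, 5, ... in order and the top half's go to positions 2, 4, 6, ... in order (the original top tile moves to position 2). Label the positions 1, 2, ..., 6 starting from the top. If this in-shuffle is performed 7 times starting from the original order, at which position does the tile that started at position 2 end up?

4

Track the tile's position through each in-shuffle:
2 → 4 → 1 → 2 → 4 → 1 → 2 → 4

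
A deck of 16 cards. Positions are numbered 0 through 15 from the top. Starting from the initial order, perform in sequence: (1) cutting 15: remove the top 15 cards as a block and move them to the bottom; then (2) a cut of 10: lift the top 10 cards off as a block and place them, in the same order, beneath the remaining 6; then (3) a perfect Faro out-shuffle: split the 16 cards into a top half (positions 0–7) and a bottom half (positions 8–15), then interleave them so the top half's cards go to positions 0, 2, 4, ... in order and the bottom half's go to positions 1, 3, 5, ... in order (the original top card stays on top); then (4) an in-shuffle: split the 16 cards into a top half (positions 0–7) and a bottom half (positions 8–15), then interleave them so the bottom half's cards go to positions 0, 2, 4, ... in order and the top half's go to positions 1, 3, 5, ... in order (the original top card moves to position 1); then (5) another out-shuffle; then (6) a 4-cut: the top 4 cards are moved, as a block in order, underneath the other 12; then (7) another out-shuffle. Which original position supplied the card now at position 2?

Undo the operations in reverse order, starting from position 2:
  undo op 7 (out-shuffle, from top half): 2 ← 1
  undo op 6 (cut 4): 1 ← 5
  undo op 5 (out-shuffle, from bottom half): 5 ← 10
  undo op 4 (in-shuffle, from bottom half): 10 ← 13
  undo op 3 (out-shuffle, from bottom half): 13 ← 14
  undo op 2 (cut 10): 14 ← 8
  undo op 1 (cut 15): 8 ← 7
So the card at position 2 came from original position 7.

7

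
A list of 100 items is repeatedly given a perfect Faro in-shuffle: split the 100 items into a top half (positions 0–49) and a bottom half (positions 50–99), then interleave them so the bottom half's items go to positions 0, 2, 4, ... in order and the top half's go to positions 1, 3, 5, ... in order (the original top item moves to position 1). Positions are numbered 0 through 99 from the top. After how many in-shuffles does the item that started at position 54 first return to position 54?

Follow position 54 under repeated in-shuffles:
54 → 8 → 17 → 35 → 71 → 42 → 85 → 70 → ... → 54 (length 100)
It first returns after 100 in-shuffles.

100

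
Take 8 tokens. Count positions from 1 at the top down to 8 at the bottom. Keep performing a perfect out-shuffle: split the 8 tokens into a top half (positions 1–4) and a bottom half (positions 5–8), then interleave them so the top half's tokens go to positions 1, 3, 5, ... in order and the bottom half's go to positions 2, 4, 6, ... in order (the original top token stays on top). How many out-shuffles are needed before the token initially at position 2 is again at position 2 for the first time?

3

Follow position 2 under repeated out-shuffles:
2 → 3 → 5 → 2
It first returns after 3 out-shuffles.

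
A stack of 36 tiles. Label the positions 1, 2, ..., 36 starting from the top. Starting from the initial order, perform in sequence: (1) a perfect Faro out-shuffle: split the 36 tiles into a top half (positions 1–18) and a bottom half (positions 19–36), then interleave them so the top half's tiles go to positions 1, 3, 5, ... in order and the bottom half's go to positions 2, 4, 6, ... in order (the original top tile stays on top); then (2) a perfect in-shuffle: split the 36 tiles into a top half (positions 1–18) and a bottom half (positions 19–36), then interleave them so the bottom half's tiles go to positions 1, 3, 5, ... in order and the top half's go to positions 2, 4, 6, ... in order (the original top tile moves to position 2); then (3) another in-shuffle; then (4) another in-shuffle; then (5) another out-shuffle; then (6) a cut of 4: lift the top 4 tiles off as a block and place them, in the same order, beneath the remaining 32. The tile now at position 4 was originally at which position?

Undo the operations in reverse order, starting from position 4:
  undo op 6 (cut 4): 4 ← 8
  undo op 5 (out-shuffle, from bottom half): 8 ← 22
  undo op 4 (in-shuffle, from top half): 22 ← 11
  undo op 3 (in-shuffle, from bottom half): 11 ← 24
  undo op 2 (in-shuffle, from top half): 24 ← 12
  undo op 1 (out-shuffle, from bottom half): 12 ← 24
So the tile at position 4 came from original position 24.

24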